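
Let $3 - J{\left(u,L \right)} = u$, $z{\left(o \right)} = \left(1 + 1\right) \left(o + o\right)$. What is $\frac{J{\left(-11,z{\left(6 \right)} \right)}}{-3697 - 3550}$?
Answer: $- \frac{14}{7247} \approx -0.0019318$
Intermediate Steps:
$z{\left(o \right)} = 4 o$ ($z{\left(o \right)} = 2 \cdot 2 o = 4 o$)
$J{\left(u,L \right)} = 3 - u$
$\frac{J{\left(-11,z{\left(6 \right)} \right)}}{-3697 - 3550} = \frac{3 - -11}{-3697 - 3550} = \frac{3 + 11}{-7247} = \left(- \frac{1}{7247}\right) 14 = - \frac{14}{7247}$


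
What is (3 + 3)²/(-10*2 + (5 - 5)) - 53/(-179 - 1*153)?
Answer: -2723/1660 ≈ -1.6404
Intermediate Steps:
(3 + 3)²/(-10*2 + (5 - 5)) - 53/(-179 - 1*153) = 6²/(-20 + 0) - 53/(-179 - 153) = 36/(-20) - 53/(-332) = 36*(-1/20) - 53*(-1/332) = -9/5 + 53/332 = -2723/1660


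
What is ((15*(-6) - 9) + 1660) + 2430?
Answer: 3991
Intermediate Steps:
((15*(-6) - 9) + 1660) + 2430 = ((-90 - 9) + 1660) + 2430 = (-99 + 1660) + 2430 = 1561 + 2430 = 3991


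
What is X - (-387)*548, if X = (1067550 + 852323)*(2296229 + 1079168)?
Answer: 6480333776657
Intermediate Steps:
X = 6480333564581 (X = 1919873*3375397 = 6480333564581)
X - (-387)*548 = 6480333564581 - (-387)*548 = 6480333564581 - 1*(-212076) = 6480333564581 + 212076 = 6480333776657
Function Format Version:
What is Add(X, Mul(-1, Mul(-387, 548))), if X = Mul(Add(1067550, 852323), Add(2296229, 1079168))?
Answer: 6480333776657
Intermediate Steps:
X = 6480333564581 (X = Mul(1919873, 3375397) = 6480333564581)
Add(X, Mul(-1, Mul(-387, 548))) = Add(6480333564581, Mul(-1, Mul(-387, 548))) = Add(6480333564581, Mul(-1, -212076)) = Add(6480333564581, 212076) = 6480333776657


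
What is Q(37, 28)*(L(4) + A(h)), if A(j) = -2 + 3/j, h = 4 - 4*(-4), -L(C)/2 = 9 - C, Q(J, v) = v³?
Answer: -1300656/5 ≈ -2.6013e+5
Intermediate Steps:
L(C) = -18 + 2*C (L(C) = -2*(9 - C) = -18 + 2*C)
h = 20 (h = 4 + 16 = 20)
Q(37, 28)*(L(4) + A(h)) = 28³*((-18 + 2*4) + (-2 + 3/20)) = 21952*((-18 + 8) + (-2 + 3*(1/20))) = 21952*(-10 + (-2 + 3/20)) = 21952*(-10 - 37/20) = 21952*(-237/20) = -1300656/5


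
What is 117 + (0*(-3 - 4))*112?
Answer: 117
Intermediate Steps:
117 + (0*(-3 - 4))*112 = 117 + (0*(-7))*112 = 117 + 0*112 = 117 + 0 = 117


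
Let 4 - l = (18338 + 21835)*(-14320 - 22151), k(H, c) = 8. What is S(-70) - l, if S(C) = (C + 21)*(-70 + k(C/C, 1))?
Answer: -1465146449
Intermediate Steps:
S(C) = -1302 - 62*C (S(C) = (C + 21)*(-70 + 8) = (21 + C)*(-62) = -1302 - 62*C)
l = 1465149487 (l = 4 - (18338 + 21835)*(-14320 - 22151) = 4 - 40173*(-36471) = 4 - 1*(-1465149483) = 4 + 1465149483 = 1465149487)
S(-70) - l = (-1302 - 62*(-70)) - 1*1465149487 = (-1302 + 4340) - 1465149487 = 3038 - 1465149487 = -1465146449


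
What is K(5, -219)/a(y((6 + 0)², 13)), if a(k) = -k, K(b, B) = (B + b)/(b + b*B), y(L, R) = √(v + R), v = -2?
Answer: -107*√11/5995 ≈ -0.059196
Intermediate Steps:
y(L, R) = √(-2 + R)
K(b, B) = (B + b)/(b + B*b)
K(5, -219)/a(y((6 + 0)², 13)) = ((-219 + 5)/(5*(1 - 219)))/((-√(-2 + 13))) = ((⅕)*(-214)/(-218))/((-√11)) = ((⅕)*(-1/218)*(-214))*(-√11/11) = 107*(-√11/11)/545 = -107*√11/5995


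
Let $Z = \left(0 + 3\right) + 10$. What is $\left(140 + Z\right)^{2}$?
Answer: $23409$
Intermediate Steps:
$Z = 13$ ($Z = 3 + 10 = 13$)
$\left(140 + Z\right)^{2} = \left(140 + 13\right)^{2} = 153^{2} = 23409$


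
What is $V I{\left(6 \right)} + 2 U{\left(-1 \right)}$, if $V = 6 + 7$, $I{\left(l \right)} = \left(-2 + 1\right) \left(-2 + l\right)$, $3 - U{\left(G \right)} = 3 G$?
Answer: $-40$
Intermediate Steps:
$U{\left(G \right)} = 3 - 3 G$
$I{\left(l \right)} = 2 - l$ ($I{\left(l \right)} = - (-2 + l) = 2 - l$)
$V = 13$
$V I{\left(6 \right)} + 2 U{\left(-1 \right)} = 13 \left(2 - 6\right) + 2 \left(3 - -3\right) = 13 \left(2 - 6\right) + 2 \left(3 + 3\right) = 13 \left(-4\right) + 2 \cdot 6 = -52 + 12 = -40$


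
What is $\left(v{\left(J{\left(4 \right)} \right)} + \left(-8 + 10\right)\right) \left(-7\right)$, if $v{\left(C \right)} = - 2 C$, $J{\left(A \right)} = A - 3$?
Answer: $0$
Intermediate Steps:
$J{\left(A \right)} = -3 + A$
$\left(v{\left(J{\left(4 \right)} \right)} + \left(-8 + 10\right)\right) \left(-7\right) = \left(- 2 \left(-3 + 4\right) + \left(-8 + 10\right)\right) \left(-7\right) = \left(\left(-2\right) 1 + 2\right) \left(-7\right) = \left(-2 + 2\right) \left(-7\right) = 0 \left(-7\right) = 0$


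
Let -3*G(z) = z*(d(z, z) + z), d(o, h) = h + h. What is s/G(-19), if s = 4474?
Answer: -4474/361 ≈ -12.393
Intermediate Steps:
d(o, h) = 2*h
G(z) = -z² (G(z) = -z*(2*z + z)/3 = -z*3*z/3 = -z²)
s/G(-19) = 4474/((-1*(-19)²)) = 4474/((-1*361)) = 4474/(-361) = 4474*(-1/361) = -4474/361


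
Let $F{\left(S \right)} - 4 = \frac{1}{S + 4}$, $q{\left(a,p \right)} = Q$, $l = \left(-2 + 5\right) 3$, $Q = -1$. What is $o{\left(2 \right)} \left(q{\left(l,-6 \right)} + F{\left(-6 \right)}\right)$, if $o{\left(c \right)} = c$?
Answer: $5$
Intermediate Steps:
$l = 9$ ($l = 3 \cdot 3 = 9$)
$q{\left(a,p \right)} = -1$
$F{\left(S \right)} = 4 + \frac{1}{4 + S}$ ($F{\left(S \right)} = 4 + \frac{1}{S + 4} = 4 + \frac{1}{4 + S}$)
$o{\left(2 \right)} \left(q{\left(l,-6 \right)} + F{\left(-6 \right)}\right) = 2 \left(-1 + \frac{17 + 4 \left(-6\right)}{4 - 6}\right) = 2 \left(-1 + \frac{17 - 24}{-2}\right) = 2 \left(-1 - - \frac{7}{2}\right) = 2 \left(-1 + \frac{7}{2}\right) = 2 \cdot \frac{5}{2} = 5$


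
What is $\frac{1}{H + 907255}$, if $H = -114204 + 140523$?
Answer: $\frac{1}{933574} \approx 1.0712 \cdot 10^{-6}$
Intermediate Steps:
$H = 26319$
$\frac{1}{H + 907255} = \frac{1}{26319 + 907255} = \frac{1}{933574}$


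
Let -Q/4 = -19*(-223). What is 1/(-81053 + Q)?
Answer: -1/98001 ≈ -1.0204e-5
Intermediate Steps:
Q = -16948 (Q = -(-76)*(-223) = -4*4237 = -16948)
1/(-81053 + Q) = 1/(-81053 - 16948) = 1/(-98001) = -1/98001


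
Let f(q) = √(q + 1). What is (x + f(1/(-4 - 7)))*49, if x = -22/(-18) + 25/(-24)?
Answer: 637/72 + 49*√110/11 ≈ 55.567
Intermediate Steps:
f(q) = √(1 + q)
x = 13/72 (x = -22*(-1/18) + 25*(-1/24) = 11/9 - 25/24 = 13/72 ≈ 0.18056)
(x + f(1/(-4 - 7)))*49 = (13/72 + √(1 + 1/(-4 - 7)))*49 = (13/72 + √(1 + 1/(-11)))*49 = (13/72 + √(1 - 1/11))*49 = (13/72 + √(10/11))*49 = (13/72 + √110/11)*49 = 637/72 + 49*√110/11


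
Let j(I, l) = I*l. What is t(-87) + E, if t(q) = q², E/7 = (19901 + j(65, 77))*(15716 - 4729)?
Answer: 1915503123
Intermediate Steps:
E = 1915495554 (E = 7*((19901 + 65*77)*(15716 - 4729)) = 7*((19901 + 5005)*10987) = 7*(24906*10987) = 7*273642222 = 1915495554)
t(-87) + E = (-87)² + 1915495554 = 7569 + 1915495554 = 1915503123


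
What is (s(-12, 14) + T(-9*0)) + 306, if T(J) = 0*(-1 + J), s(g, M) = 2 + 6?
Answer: 314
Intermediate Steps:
s(g, M) = 8
T(J) = 0
(s(-12, 14) + T(-9*0)) + 306 = (8 + 0) + 306 = 8 + 306 = 314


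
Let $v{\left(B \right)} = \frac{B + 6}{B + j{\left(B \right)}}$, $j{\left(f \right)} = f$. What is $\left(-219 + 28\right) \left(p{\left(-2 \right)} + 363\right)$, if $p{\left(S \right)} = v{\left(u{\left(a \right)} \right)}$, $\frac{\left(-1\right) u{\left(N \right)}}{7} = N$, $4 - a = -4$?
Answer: $- \frac{3887423}{56} \approx -69418.0$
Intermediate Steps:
$a = 8$ ($a = 4 - -4 = 4 + 4 = 8$)
$u{\left(N \right)} = - 7 N$
$v{\left(B \right)} = \frac{6 + B}{2 B}$ ($v{\left(B \right)} = \frac{B + 6}{B + B} = \frac{6 + B}{2 B}$)
$p{\left(S \right)} = \frac{25}{56}$ ($p{\left(S \right)} = \frac{6 - 56}{2 \left(\left(-7\right) 8\right)} = \frac{6 - 56}{2 \left(-56\right)} = \frac{1}{2} \left(- \frac{1}{56}\right) \left(-50\right) = \frac{25}{56}$)
$\left(-219 + 28\right) \left(p{\left(-2 \right)} + 363\right) = \left(-219 + 28\right) \left(\frac{25}{56} + 363\right) = \left(-191\right) \frac{20353}{56} = - \frac{3887423}{56}$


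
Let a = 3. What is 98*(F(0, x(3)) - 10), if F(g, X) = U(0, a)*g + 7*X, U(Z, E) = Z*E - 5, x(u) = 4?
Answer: 1764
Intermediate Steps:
U(Z, E) = -5 + E*Z (U(Z, E) = E*Z - 5 = -5 + E*Z)
F(g, X) = -5*g + 7*X (F(g, X) = (-5 + 3*0)*g + 7*X = (-5 + 0)*g + 7*X = -5*g + 7*X)
98*(F(0, x(3)) - 10) = 98*((-5*0 + 7*4) - 10) = 98*((0 + 28) - 10) = 98*(28 - 10) = 98*18 = 1764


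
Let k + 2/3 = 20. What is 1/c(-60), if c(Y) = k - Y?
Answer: 3/238 ≈ 0.012605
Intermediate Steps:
k = 58/3 (k = -2/3 + 20 = 58/3 ≈ 19.333)
c(Y) = 58/3 - Y
1/c(-60) = 1/(58/3 - 1*(-60)) = 1/(58/3 + 60) = 1/(238/3) = 3/238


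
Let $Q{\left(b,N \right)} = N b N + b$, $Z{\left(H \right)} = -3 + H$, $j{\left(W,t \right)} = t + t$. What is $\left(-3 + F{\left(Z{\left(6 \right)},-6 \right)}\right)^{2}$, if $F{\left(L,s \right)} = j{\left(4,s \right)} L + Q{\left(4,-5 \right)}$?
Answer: $4225$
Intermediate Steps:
$j{\left(W,t \right)} = 2 t$
$Q{\left(b,N \right)} = b + b N^{2}$ ($Q{\left(b,N \right)} = b N^{2} + b = b + b N^{2}$)
$F{\left(L,s \right)} = 104 + 2 L s$ ($F{\left(L,s \right)} = 2 s L + 4 \left(1 + \left(-5\right)^{2}\right) = 2 L s + 4 \left(1 + 25\right) = 2 L s + 4 \cdot 26 = 2 L s + 104 = 104 + 2 L s$)
$\left(-3 + F{\left(Z{\left(6 \right)},-6 \right)}\right)^{2} = \left(-3 + \left(104 + 2 \left(-3 + 6\right) \left(-6\right)\right)\right)^{2} = \left(-3 + \left(104 + 2 \cdot 3 \left(-6\right)\right)\right)^{2} = \left(-3 + \left(104 - 36\right)\right)^{2} = \left(-3 + 68\right)^{2} = 65^{2} = 4225$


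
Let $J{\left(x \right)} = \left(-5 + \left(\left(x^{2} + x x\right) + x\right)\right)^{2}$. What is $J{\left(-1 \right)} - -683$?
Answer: $699$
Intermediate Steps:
$J{\left(x \right)} = \left(-5 + x + 2 x^{2}\right)^{2}$ ($J{\left(x \right)} = \left(-5 + \left(\left(x^{2} + x^{2}\right) + x\right)\right)^{2} = \left(-5 + \left(2 x^{2} + x\right)\right)^{2} = \left(-5 + \left(x + 2 x^{2}\right)\right)^{2} = \left(-5 + x + 2 x^{2}\right)^{2}$)
$J{\left(-1 \right)} - -683 = \left(-5 - 1 + 2 \left(-1\right)^{2}\right)^{2} - -683 = \left(-5 - 1 + 2 \cdot 1\right)^{2} + \left(700 - 17\right) = \left(-5 - 1 + 2\right)^{2} + 683 = \left(-4\right)^{2} + 683 = 16 + 683 = 699$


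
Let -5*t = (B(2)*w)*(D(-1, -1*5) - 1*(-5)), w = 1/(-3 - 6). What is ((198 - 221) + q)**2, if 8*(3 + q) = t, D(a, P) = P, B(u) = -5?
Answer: 676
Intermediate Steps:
w = -1/9 (w = 1/(-9) = -1/9 ≈ -0.11111)
t = 0 (t = -(-5*(-1/9))*(-1*5 - 1*(-5))/5 = -(-5 + 5)/9 = -0/9 = -1/5*0 = 0)
q = -3 (q = -3 + (1/8)*0 = -3 + 0 = -3)
((198 - 221) + q)**2 = ((198 - 221) - 3)**2 = (-23 - 3)**2 = (-26)**2 = 676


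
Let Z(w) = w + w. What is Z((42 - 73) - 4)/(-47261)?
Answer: 70/47261 ≈ 0.0014811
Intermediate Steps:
Z(w) = 2*w
Z((42 - 73) - 4)/(-47261) = (2*((42 - 73) - 4))/(-47261) = (2*(-31 - 4))*(-1/47261) = (2*(-35))*(-1/47261) = -70*(-1/47261) = 70/47261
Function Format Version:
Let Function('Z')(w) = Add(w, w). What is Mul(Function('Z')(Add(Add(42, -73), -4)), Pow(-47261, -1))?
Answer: Rational(70, 47261) ≈ 0.0014811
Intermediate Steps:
Function('Z')(w) = Mul(2, w)
Mul(Function('Z')(Add(Add(42, -73), -4)), Pow(-47261, -1)) = Mul(Mul(2, Add(Add(42, -73), -4)), Pow(-47261, -1)) = Mul(Mul(2, Add(-31, -4)), Rational(-1, 47261)) = Mul(Mul(2, -35), Rational(-1, 47261)) = Mul(-70, Rational(-1, 47261)) = Rational(70, 47261)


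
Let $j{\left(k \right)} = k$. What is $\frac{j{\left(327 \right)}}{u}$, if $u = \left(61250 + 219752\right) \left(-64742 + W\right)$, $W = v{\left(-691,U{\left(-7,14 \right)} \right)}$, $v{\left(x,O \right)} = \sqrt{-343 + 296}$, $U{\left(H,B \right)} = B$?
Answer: $- \frac{32371}{1800959267193} - \frac{i \sqrt{47}}{3601918534386} \approx -1.7974 \cdot 10^{-8} - 1.9033 \cdot 10^{-12} i$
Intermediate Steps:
$v{\left(x,O \right)} = i \sqrt{47}$ ($v{\left(x,O \right)} = \sqrt{-47} = i \sqrt{47}$)
$W = i \sqrt{47} \approx 6.8557 i$
$u = -18192631484 + 281002 i \sqrt{47}$ ($u = \left(61250 + 219752\right) \left(-64742 + i \sqrt{47}\right) = 281002 \left(-64742 + i \sqrt{47}\right) = -18192631484 + 281002 i \sqrt{47} \approx -1.8193 \cdot 10^{10} + 1.9265 \cdot 10^{6} i$)
$\frac{j{\left(327 \right)}}{u} = \frac{327}{-18192631484 + 281002 i \sqrt{47}}$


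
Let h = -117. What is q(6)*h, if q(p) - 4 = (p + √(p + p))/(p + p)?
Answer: -1053/2 - 39*√3/2 ≈ -560.28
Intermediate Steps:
q(p) = 4 + (p + √2*√p)/(2*p) (q(p) = 4 + (p + √(p + p))/(p + p) = 4 + (p + √(2*p))/((2*p)) = 4 + (p + √2*√p)*(1/(2*p)) = 4 + (p + √2*√p)/(2*p))
q(6)*h = (9/2 + √2/(2*√6))*(-117) = (9/2 + √2*(√6/6)/2)*(-117) = (9/2 + √3/6)*(-117) = -1053/2 - 39*√3/2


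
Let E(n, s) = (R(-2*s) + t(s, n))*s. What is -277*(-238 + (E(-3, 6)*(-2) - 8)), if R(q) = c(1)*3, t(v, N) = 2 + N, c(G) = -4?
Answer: 24930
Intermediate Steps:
R(q) = -12 (R(q) = -4*3 = -12)
E(n, s) = s*(-10 + n) (E(n, s) = (-12 + (2 + n))*s = (-10 + n)*s = s*(-10 + n))
-277*(-238 + (E(-3, 6)*(-2) - 8)) = -277*(-238 + ((6*(-10 - 3))*(-2) - 8)) = -277*(-238 + ((6*(-13))*(-2) - 8)) = -277*(-238 + (-78*(-2) - 8)) = -277*(-238 + (156 - 8)) = -277*(-238 + 148) = -277*(-90) = 24930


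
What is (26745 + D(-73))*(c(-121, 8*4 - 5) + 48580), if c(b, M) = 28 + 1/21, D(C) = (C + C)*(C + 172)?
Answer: 4182090593/7 ≈ 5.9744e+8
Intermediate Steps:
D(C) = 2*C*(172 + C) (D(C) = (2*C)*(172 + C) = 2*C*(172 + C))
c(b, M) = 589/21 (c(b, M) = 28 + 1/21 = 589/21)
(26745 + D(-73))*(c(-121, 8*4 - 5) + 48580) = (26745 + 2*(-73)*(172 - 73))*(589/21 + 48580) = (26745 + 2*(-73)*99)*(1020769/21) = (26745 - 14454)*(1020769/21) = 12291*(1020769/21) = 4182090593/7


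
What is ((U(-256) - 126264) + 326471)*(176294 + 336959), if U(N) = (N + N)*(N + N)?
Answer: 237303037803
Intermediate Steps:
U(N) = 4*N² (U(N) = (2*N)*(2*N) = 4*N²)
((U(-256) - 126264) + 326471)*(176294 + 336959) = ((4*(-256)² - 126264) + 326471)*(176294 + 336959) = ((4*65536 - 126264) + 326471)*513253 = ((262144 - 126264) + 326471)*513253 = (135880 + 326471)*513253 = 462351*513253 = 237303037803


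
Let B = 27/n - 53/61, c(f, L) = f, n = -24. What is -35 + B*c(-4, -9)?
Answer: -3297/122 ≈ -27.025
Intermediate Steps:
B = -973/488 (B = 27/(-24) - 53/61 = 27*(-1/24) - 53*1/61 = -9/8 - 53/61 = -973/488 ≈ -1.9939)
-35 + B*c(-4, -9) = -35 - 973/488*(-4) = -35 + 973/122 = -3297/122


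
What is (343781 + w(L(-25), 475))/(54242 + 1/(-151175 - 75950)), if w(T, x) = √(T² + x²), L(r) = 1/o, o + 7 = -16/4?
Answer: 78081259625/12319714249 + 227125*√27300626/135516856739 ≈ 6.3467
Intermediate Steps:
o = -11 (o = -7 - 16/4 = -7 - 16*¼ = -7 - 4 = -11)
L(r) = -1/11 (L(r) = 1/(-11) = -1/11)
(343781 + w(L(-25), 475))/(54242 + 1/(-151175 - 75950)) = (343781 + √((-1/11)² + 475²))/(54242 + 1/(-151175 - 75950)) = (343781 + √(1/121 + 225625))/(54242 + 1/(-227125)) = (343781 + √(27300626/121))/(54242 - 1/227125) = (343781 + √27300626/11)/(12319714249/227125) = (343781 + √27300626/11)*(227125/12319714249) = 78081259625/12319714249 + 227125*√27300626/135516856739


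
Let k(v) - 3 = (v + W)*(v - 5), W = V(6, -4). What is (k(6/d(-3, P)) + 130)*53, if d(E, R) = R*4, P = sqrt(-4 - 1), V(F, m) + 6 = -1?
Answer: 177603/20 + 954*I*sqrt(5)/5 ≈ 8880.2 + 426.64*I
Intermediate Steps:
V(F, m) = -7 (V(F, m) = -6 - 1 = -7)
W = -7
P = I*sqrt(5) (P = sqrt(-5) = I*sqrt(5) ≈ 2.2361*I)
d(E, R) = 4*R
k(v) = 3 + (-7 + v)*(-5 + v) (k(v) = 3 + (v - 7)*(v - 5) = 3 + (-7 + v)*(-5 + v))
(k(6/d(-3, P)) + 130)*53 = ((38 + (6/((4*(I*sqrt(5)))))**2 - 72/(4*(I*sqrt(5)))) + 130)*53 = ((38 + (6/((4*I*sqrt(5))))**2 - 72/(4*I*sqrt(5))) + 130)*53 = ((38 + (6*(-I*sqrt(5)/20))**2 - 72*(-I*sqrt(5)/20)) + 130)*53 = ((38 + (-3*I*sqrt(5)/10)**2 - (-18)*I*sqrt(5)/5) + 130)*53 = ((38 - 9/20 + 18*I*sqrt(5)/5) + 130)*53 = ((751/20 + 18*I*sqrt(5)/5) + 130)*53 = (3351/20 + 18*I*sqrt(5)/5)*53 = 177603/20 + 954*I*sqrt(5)/5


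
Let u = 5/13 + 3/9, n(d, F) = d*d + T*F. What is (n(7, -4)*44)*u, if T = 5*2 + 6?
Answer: -6160/13 ≈ -473.85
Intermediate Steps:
T = 16 (T = 10 + 6 = 16)
n(d, F) = d² + 16*F (n(d, F) = d*d + 16*F = d² + 16*F)
u = 28/39 (u = 5*(1/13) + 3*(⅑) = 5/13 + ⅓ = 28/39 ≈ 0.71795)
(n(7, -4)*44)*u = ((7² + 16*(-4))*44)*(28/39) = ((49 - 64)*44)*(28/39) = -15*44*(28/39) = -660*28/39 = -6160/13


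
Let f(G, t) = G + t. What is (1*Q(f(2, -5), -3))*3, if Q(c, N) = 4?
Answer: 12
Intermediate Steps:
(1*Q(f(2, -5), -3))*3 = (1*4)*3 = 4*3 = 12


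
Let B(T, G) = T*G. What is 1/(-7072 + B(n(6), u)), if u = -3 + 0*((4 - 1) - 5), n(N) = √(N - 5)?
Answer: -1/7075 ≈ -0.00014134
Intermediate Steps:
n(N) = √(-5 + N)
u = -3 (u = -3 + 0*(3 - 5) = -3 + 0*(-2) = -3 + 0 = -3)
B(T, G) = G*T
1/(-7072 + B(n(6), u)) = 1/(-7072 - 3*√(-5 + 6)) = 1/(-7072 - 3*√1) = 1/(-7072 - 3*1) = 1/(-7072 - 3) = 1/(-7075) = -1/7075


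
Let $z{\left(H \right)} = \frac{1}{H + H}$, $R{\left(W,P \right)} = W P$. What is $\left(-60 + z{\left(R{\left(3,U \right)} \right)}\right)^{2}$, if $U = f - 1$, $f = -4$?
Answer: $\frac{3243601}{900} \approx 3604.0$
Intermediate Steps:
$U = -5$ ($U = -4 - 1 = -5$)
$R{\left(W,P \right)} = P W$
$z{\left(H \right)} = \frac{1}{2 H}$
$\left(-60 + z{\left(R{\left(3,U \right)} \right)}\right)^{2} = \left(-60 + \frac{1}{2 \left(\left(-5\right) 3\right)}\right)^{2} = \left(-60 + \frac{1}{2 \left(-15\right)}\right)^{2} = \left(-60 + \frac{1}{2} \left(- \frac{1}{15}\right)\right)^{2} = \left(-60 - \frac{1}{30}\right)^{2} = \left(- \frac{1801}{30}\right)^{2} = \frac{3243601}{900}$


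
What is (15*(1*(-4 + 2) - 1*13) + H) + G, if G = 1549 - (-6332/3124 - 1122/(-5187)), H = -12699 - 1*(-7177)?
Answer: -5666320189/1350349 ≈ -4196.2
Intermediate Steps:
H = -5522 (H = -12699 + 7177 = -5522)
G = 2094135514/1350349 (G = 1549 - (-6332*1/3124 - 1122*(-1/5187)) = 1549 - (-1583/781 + 374/1729) = 1549 - 1*(-2444913/1350349) = 1549 + 2444913/1350349 = 2094135514/1350349 ≈ 1550.8)
(15*(1*(-4 + 2) - 1*13) + H) + G = (15*(1*(-4 + 2) - 1*13) - 5522) + 2094135514/1350349 = (15*(1*(-2) - 13) - 5522) + 2094135514/1350349 = (15*(-2 - 13) - 5522) + 2094135514/1350349 = (15*(-15) - 5522) + 2094135514/1350349 = (-225 - 5522) + 2094135514/1350349 = -5747 + 2094135514/1350349 = -5666320189/1350349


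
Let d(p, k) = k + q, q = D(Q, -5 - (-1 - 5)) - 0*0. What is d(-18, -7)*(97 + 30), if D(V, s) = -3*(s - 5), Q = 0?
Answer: 635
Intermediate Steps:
D(V, s) = 15 - 3*s (D(V, s) = -3*(-5 + s) = 15 - 3*s)
q = 12 (q = (15 - 3*(-5 - (-1 - 5))) - 0*0 = (15 - 3*(-5 - 1*(-6))) - 1*0 = (15 - 3*(-5 + 6)) + 0 = (15 - 3*1) + 0 = (15 - 3) + 0 = 12 + 0 = 12)
d(p, k) = 12 + k (d(p, k) = k + 12 = 12 + k)
d(-18, -7)*(97 + 30) = (12 - 7)*(97 + 30) = 5*127 = 635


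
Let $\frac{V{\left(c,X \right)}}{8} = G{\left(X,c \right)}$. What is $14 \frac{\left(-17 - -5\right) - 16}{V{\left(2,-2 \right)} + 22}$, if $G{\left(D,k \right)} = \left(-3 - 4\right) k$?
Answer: $\frac{196}{45} \approx 4.3556$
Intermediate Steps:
$G{\left(D,k \right)} = - 7 k$
$V{\left(c,X \right)} = - 56 c$ ($V{\left(c,X \right)} = 8 \left(- 7 c\right) = - 56 c$)
$14 \frac{\left(-17 - -5\right) - 16}{V{\left(2,-2 \right)} + 22} = 14 \frac{\left(-17 - -5\right) - 16}{\left(-56\right) 2 + 22} = 14 \frac{\left(-17 + 5\right) - 16}{-112 + 22} = 14 \frac{-12 - 16}{-90} = 14 \left(\left(-28\right) \left(- \frac{1}{90}\right)\right) = 14 \cdot \frac{14}{45} = \frac{196}{45}$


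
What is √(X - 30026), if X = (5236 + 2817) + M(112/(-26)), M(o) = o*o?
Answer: I*√3710301/13 ≈ 148.17*I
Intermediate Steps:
M(o) = o²
X = 1364093/169 (X = (5236 + 2817) + (112/(-26))² = 8053 + (112*(-1/26))² = 8053 + (-56/13)² = 8053 + 3136/169 = 1364093/169 ≈ 8071.6)
√(X - 30026) = √(1364093/169 - 30026) = √(-3710301/169) = I*√3710301/13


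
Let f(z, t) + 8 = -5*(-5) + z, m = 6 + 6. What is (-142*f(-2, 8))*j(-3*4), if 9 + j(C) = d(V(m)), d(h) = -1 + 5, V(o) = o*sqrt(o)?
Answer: 10650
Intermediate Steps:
m = 12
f(z, t) = 17 + z (f(z, t) = -8 + (-5*(-5) + z) = -8 + (25 + z) = 17 + z)
V(o) = o**(3/2)
d(h) = 4
j(C) = -5 (j(C) = -9 + 4 = -5)
(-142*f(-2, 8))*j(-3*4) = -142*(17 - 2)*(-5) = -142*15*(-5) = -2130*(-5) = 10650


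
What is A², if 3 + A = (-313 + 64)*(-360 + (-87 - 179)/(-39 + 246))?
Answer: 38527233834961/4761 ≈ 8.0923e+9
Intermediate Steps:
A = 6207031/69 (A = -3 + (-313 + 64)*(-360 + (-87 - 179)/(-39 + 246)) = -3 - 249*(-360 - 266/207) = -3 - 249*(-74786/207) = -3 + 6207238/69 = 6207031/69 ≈ 89957.)
A² = (6207031/69)² = 38527233834961/4761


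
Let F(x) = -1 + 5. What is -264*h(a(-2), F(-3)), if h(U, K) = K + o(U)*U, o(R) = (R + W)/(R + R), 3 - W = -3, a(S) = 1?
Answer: -1980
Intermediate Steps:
F(x) = 4
W = 6 (W = 3 - 1*(-3) = 3 + 3 = 6)
o(R) = (6 + R)/(2*R) (o(R) = (R + 6)/(R + R) = (6 + R)/((2*R)) = (6 + R)*(1/(2*R)) = (6 + R)/(2*R))
h(U, K) = 3 + K + U/2 (h(U, K) = K + ((6 + U)/(2*U))*U = K + (3 + U/2) = 3 + K + U/2)
-264*h(a(-2), F(-3)) = -264*(3 + 4 + (½)*1) = -264*(3 + 4 + ½) = -264*15/2 = -1980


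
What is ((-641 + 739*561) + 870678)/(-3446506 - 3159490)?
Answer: -321154/1651499 ≈ -0.19446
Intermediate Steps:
((-641 + 739*561) + 870678)/(-3446506 - 3159490) = ((-641 + 414579) + 870678)/(-6605996) = (413938 + 870678)*(-1/6605996) = 1284616*(-1/6605996) = -321154/1651499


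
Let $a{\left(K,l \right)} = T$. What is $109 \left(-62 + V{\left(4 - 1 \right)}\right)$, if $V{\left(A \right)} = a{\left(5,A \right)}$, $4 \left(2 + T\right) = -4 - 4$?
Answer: $-7194$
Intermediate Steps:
$T = -4$ ($T = -2 + \frac{-4 - 4}{4} = -2 + \frac{1}{4} \left(-8\right) = -2 - 2 = -4$)
$a{\left(K,l \right)} = -4$
$V{\left(A \right)} = -4$
$109 \left(-62 + V{\left(4 - 1 \right)}\right) = 109 \left(-62 - 4\right) = 109 \left(-66\right) = -7194$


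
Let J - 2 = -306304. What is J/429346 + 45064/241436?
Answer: -6825535191/12957447607 ≈ -0.52677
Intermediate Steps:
J = -306302 (J = 2 - 306304 = -306302)
J/429346 + 45064/241436 = -306302/429346 + 45064/241436 = -306302*1/429346 + 45064*(1/241436) = -153151/214673 + 11266/60359 = -6825535191/12957447607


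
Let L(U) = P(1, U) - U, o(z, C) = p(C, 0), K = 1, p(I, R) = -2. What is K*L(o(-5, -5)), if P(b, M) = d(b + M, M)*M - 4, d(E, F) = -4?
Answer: 6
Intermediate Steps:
P(b, M) = -4 - 4*M (P(b, M) = -4*M - 4 = -4 - 4*M)
o(z, C) = -2
L(U) = -4 - 5*U (L(U) = (-4 - 4*U) - U = -4 - 5*U)
K*L(o(-5, -5)) = 1*(-4 - 5*(-2)) = 1*(-4 + 10) = 1*6 = 6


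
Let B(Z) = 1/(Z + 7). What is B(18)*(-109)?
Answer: -109/25 ≈ -4.3600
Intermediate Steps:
B(Z) = 1/(7 + Z)
B(18)*(-109) = -109/(7 + 18) = -109/25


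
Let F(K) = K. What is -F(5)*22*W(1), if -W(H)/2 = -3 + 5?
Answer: 440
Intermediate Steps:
W(H) = -4 (W(H) = -2*(-3 + 5) = -2*2 = -4)
-F(5)*22*W(1) = -5*22*(-4) = -110*(-4) = -1*(-440) = 440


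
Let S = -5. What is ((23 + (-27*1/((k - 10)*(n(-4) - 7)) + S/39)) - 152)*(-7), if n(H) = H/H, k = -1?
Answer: 778001/858 ≈ 906.76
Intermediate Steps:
n(H) = 1
((23 + (-27*1/((k - 10)*(n(-4) - 7)) + S/39)) - 152)*(-7) = ((23 + (-27*1/((1 - 7)*(-1 - 10)) - 5/39)) - 152)*(-7) = ((23 + (-27/((-6*(-11))) - 5*1/39)) - 152)*(-7) = ((23 + (-27/66 - 5/39)) - 152)*(-7) = ((23 + (-27*1/66 - 5/39)) - 152)*(-7) = ((23 + (-9/22 - 5/39)) - 152)*(-7) = ((23 - 461/858) - 152)*(-7) = (19273/858 - 152)*(-7) = -111143/858*(-7) = 778001/858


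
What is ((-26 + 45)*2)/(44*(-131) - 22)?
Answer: -19/2893 ≈ -0.0065676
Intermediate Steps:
((-26 + 45)*2)/(44*(-131) - 22) = (19*2)/(-5764 - 22) = 38/(-5786) = 38*(-1/5786) = -19/2893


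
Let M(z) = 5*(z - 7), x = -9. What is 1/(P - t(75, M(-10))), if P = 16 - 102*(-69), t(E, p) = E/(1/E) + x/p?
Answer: 85/121456 ≈ 0.00069984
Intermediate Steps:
M(z) = -35 + 5*z (M(z) = 5*(-7 + z) = -35 + 5*z)
t(E, p) = E² - 9/p (t(E, p) = E/(1/E) - 9/p = E*E - 9/p = E² - 9/p)
P = 7054 (P = 16 + 7038 = 7054)
1/(P - t(75, M(-10))) = 1/(7054 - (75² - 9/(-35 + 5*(-10)))) = 1/(7054 - (5625 - 9/(-35 - 50))) = 1/(7054 - (5625 - 9/(-85))) = 1/(7054 - (5625 - 9*(-1/85))) = 1/(7054 - (5625 + 9/85)) = 1/(7054 - 1*478134/85) = 1/(7054 - 478134/85) = 1/(121456/85) = 85/121456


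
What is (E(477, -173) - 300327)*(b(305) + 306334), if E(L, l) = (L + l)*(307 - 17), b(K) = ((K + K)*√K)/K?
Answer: -64993965778 - 424334*√305 ≈ -6.5001e+10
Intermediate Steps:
b(K) = 2*√K (b(K) = ((2*K)*√K)/K = (2*K^(3/2))/K = 2*√K)
E(L, l) = 290*L + 290*l (E(L, l) = (L + l)*290 = 290*L + 290*l)
(E(477, -173) - 300327)*(b(305) + 306334) = ((290*477 + 290*(-173)) - 300327)*(2*√305 + 306334) = ((138330 - 50170) - 300327)*(306334 + 2*√305) = (88160 - 300327)*(306334 + 2*√305) = -212167*(306334 + 2*√305) = -64993965778 - 424334*√305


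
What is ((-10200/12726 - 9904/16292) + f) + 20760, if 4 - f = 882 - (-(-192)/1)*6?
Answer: 181697037626/8638833 ≈ 21033.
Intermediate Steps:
f = 274 (f = 4 - (882 - (-(-192)/1)*6) = 4 - (882 - (-(-192))*6) = 4 - (882 - (-24*(-8))*6) = 4 - (882 - 192*6) = 4 - (882 - 1*1152) = 4 - (882 - 1152) = 4 - 1*(-270) = 4 + 270 = 274)
((-10200/12726 - 9904/16292) + f) + 20760 = ((-10200/12726 - 9904/16292) + 274) + 20760 = ((-10200*1/12726 - 9904*1/16292) + 274) + 20760 = ((-1700/2121 - 2476/4073) + 274) + 20760 = (-12175696/8638833 + 274) + 20760 = 2354864546/8638833 + 20760 = 181697037626/8638833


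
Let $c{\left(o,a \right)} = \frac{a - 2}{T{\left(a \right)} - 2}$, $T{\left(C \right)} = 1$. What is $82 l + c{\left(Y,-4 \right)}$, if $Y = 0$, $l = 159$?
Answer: $13044$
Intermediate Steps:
$c{\left(o,a \right)} = 2 - a$ ($c{\left(o,a \right)} = \frac{a - 2}{1 - 2} = \frac{a - 2}{-1} = \left(-2 + a\right) \left(-1\right) = 2 - a$)
$82 l + c{\left(Y,-4 \right)} = 82 \cdot 159 + \left(2 - -4\right) = 13038 + \left(2 + 4\right) = 13038 + 6 = 13044$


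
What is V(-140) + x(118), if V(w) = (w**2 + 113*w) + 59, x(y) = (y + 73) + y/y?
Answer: 4031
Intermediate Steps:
x(y) = 74 + y (x(y) = (73 + y) + 1 = 74 + y)
V(w) = 59 + w**2 + 113*w
V(-140) + x(118) = (59 + (-140)**2 + 113*(-140)) + (74 + 118) = (59 + 19600 - 15820) + 192 = 3839 + 192 = 4031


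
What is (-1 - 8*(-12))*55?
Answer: 5225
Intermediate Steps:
(-1 - 8*(-12))*55 = (-1 + 96)*55 = 95*55 = 5225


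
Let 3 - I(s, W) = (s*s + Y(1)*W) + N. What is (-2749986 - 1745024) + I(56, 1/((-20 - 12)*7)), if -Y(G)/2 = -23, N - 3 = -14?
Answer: -503790761/112 ≈ -4.4981e+6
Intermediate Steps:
N = -11 (N = 3 - 14 = -11)
Y(G) = 46 (Y(G) = -2*(-23) = 46)
I(s, W) = 14 - s² - 46*W (I(s, W) = 3 - ((s*s + 46*W) - 11) = 3 - ((s² + 46*W) - 11) = 3 - (-11 + s² + 46*W) = 3 + (11 - s² - 46*W) = 14 - s² - 46*W)
(-2749986 - 1745024) + I(56, 1/((-20 - 12)*7)) = (-2749986 - 1745024) + (14 - 1*56² - 46*1/(7*(-20 - 12))) = -4495010 + (14 - 1*3136 - 46/((-32*7))) = -4495010 + (14 - 3136 - 46/(-224)) = -4495010 + (14 - 3136 - 46*(-1/224)) = -4495010 + (14 - 3136 + 23/112) = -4495010 - 349641/112 = -503790761/112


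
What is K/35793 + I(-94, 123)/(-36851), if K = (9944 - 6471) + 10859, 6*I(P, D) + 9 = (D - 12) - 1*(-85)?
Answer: 1054065967/2638015686 ≈ 0.39957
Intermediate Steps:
I(P, D) = 32/3 + D/6 (I(P, D) = -3/2 + ((D - 12) - 1*(-85))/6 = -3/2 + ((-12 + D) + 85)/6 = -3/2 + (73 + D)/6 = -3/2 + (73/6 + D/6) = 32/3 + D/6)
K = 14332 (K = 3473 + 10859 = 14332)
K/35793 + I(-94, 123)/(-36851) = 14332/35793 + (32/3 + (⅙)*123)/(-36851) = 14332*(1/35793) + (32/3 + 41/2)*(-1/36851) = 14332/35793 + (187/6)*(-1/36851) = 14332/35793 - 187/221106 = 1054065967/2638015686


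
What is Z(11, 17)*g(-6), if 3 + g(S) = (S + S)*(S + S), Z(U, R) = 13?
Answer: 1833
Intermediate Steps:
g(S) = -3 + 4*S**2 (g(S) = -3 + (S + S)*(S + S) = -3 + (2*S)*(2*S) = -3 + 4*S**2)
Z(11, 17)*g(-6) = 13*(-3 + 4*(-6)**2) = 13*(-3 + 4*36) = 13*(-3 + 144) = 13*141 = 1833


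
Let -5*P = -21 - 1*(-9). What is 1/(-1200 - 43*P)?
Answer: -5/6516 ≈ -0.00076734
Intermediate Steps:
P = 12/5 (P = -(-21 - 1*(-9))/5 = -(-21 + 9)/5 = -⅕*(-12) = 12/5 ≈ 2.4000)
1/(-1200 - 43*P) = 1/(-1200 - 43*12/5) = 1/(-1200 - 516/5) = 1/(-6516/5) = -5/6516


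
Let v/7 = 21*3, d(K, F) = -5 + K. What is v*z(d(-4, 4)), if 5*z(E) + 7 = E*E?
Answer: 32634/5 ≈ 6526.8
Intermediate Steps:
z(E) = -7/5 + E²/5 (z(E) = -7/5 + (E*E)/5 = -7/5 + E²/5)
v = 441 (v = 7*(21*3) = 7*63 = 441)
v*z(d(-4, 4)) = 441*(-7/5 + (-5 - 4)²/5) = 441*(-7/5 + (⅕)*(-9)²) = 441*(-7/5 + (⅕)*81) = 441*(-7/5 + 81/5) = 441*(74/5) = 32634/5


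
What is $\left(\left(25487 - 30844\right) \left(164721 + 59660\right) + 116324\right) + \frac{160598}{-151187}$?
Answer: $- \frac{181710550737189}{151187} \approx -1.2019 \cdot 10^{9}$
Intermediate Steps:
$\left(\left(25487 - 30844\right) \left(164721 + 59660\right) + 116324\right) + \frac{160598}{-151187} = \left(\left(-5357\right) 224381 + 116324\right) + 160598 \left(- \frac{1}{151187}\right) = \left(-1202009017 + 116324\right) - \frac{160598}{151187} = -1201892693 - \frac{160598}{151187} = - \frac{181710550737189}{151187}$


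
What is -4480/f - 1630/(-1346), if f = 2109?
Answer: -1296205/1419357 ≈ -0.91323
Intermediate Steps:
-4480/f - 1630/(-1346) = -4480/2109 - 1630/(-1346) = -4480*1/2109 - 1630*(-1/1346) = -4480/2109 + 815/673 = -1296205/1419357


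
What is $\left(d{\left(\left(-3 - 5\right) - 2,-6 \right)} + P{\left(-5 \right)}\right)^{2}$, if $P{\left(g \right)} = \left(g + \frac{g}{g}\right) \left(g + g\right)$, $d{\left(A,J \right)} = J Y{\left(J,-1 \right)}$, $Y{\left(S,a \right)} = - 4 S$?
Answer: $10816$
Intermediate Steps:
$d{\left(A,J \right)} = - 4 J^{2}$ ($d{\left(A,J \right)} = J \left(- 4 J\right) = - 4 J^{2}$)
$P{\left(g \right)} = 2 g \left(1 + g\right)$ ($P{\left(g \right)} = \left(g + 1\right) 2 g = \left(1 + g\right) 2 g = 2 g \left(1 + g\right)$)
$\left(d{\left(\left(-3 - 5\right) - 2,-6 \right)} + P{\left(-5 \right)}\right)^{2} = \left(- 4 \left(-6\right)^{2} + 2 \left(-5\right) \left(1 - 5\right)\right)^{2} = \left(\left(-4\right) 36 + 2 \left(-5\right) \left(-4\right)\right)^{2} = \left(-144 + 40\right)^{2} = \left(-104\right)^{2} = 10816$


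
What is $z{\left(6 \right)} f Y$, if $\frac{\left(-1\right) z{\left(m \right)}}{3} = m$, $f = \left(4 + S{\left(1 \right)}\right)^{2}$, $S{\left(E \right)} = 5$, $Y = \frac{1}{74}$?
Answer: $- \frac{729}{37} \approx -19.703$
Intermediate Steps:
$Y = \frac{1}{74} \approx 0.013514$
$f = 81$ ($f = \left(4 + 5\right)^{2} = 9^{2} = 81$)
$z{\left(m \right)} = - 3 m$
$z{\left(6 \right)} f Y = \left(-3\right) 6 \cdot 81 \cdot \frac{1}{74} = \left(-18\right) 81 \cdot \frac{1}{74} = \left(-1458\right) \frac{1}{74} = - \frac{729}{37}$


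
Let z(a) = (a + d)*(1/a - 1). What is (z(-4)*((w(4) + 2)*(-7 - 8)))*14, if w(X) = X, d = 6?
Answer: 3150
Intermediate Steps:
z(a) = (-1 + 1/a)*(6 + a) (z(a) = (a + 6)*(1/a - 1) = (6 + a)*(1/a - 1) = (6 + a)*(-1 + 1/a) = (-1 + 1/a)*(6 + a))
(z(-4)*((w(4) + 2)*(-7 - 8)))*14 = ((-5 - 1*(-4) + 6/(-4))*((4 + 2)*(-7 - 8)))*14 = ((-5 + 4 + 6*(-¼))*(6*(-15)))*14 = ((-5 + 4 - 3/2)*(-90))*14 = -5/2*(-90)*14 = 225*14 = 3150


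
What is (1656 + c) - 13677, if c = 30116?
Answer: 18095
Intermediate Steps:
(1656 + c) - 13677 = (1656 + 30116) - 13677 = 31772 - 13677 = 18095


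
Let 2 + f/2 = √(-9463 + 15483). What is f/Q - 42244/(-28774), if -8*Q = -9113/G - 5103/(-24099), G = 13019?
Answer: -84962510662/1325977855 + 6040816*√1505/92165 ≈ 2478.6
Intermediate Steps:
f = -4 + 4*√1505 (f = -4 + 2*√(-9463 + 15483) = -4 + 2*√6020 = -4 + 2*(2*√1505) = -4 + 4*√1505 ≈ 151.18)
Q = 92165/1510204 (Q = -(-9113/13019 - 5103/(-24099))/8 = -(-9113*1/13019 - 5103*(-1/24099))/8 = -(-9113/13019 + 1701/8033)/8 = -⅛*(-184330/377551) = 92165/1510204 ≈ 0.061028)
f/Q - 42244/(-28774) = (-4 + 4*√1505)/(92165/1510204) - 42244/(-28774) = (-4 + 4*√1505)*(1510204/92165) - 42244*(-1/28774) = (-6040816/92165 + 6040816*√1505/92165) + 21122/14387 = -84962510662/1325977855 + 6040816*√1505/92165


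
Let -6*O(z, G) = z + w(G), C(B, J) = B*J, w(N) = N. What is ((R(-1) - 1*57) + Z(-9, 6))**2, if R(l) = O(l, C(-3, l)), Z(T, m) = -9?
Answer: 39601/9 ≈ 4400.1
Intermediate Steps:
O(z, G) = -G/6 - z/6 (O(z, G) = -(z + G)/6 = -(G + z)/6 = -G/6 - z/6)
R(l) = l/3 (R(l) = -(-1)*l/2 - l/6 = l/2 - l/6 = l/3)
((R(-1) - 1*57) + Z(-9, 6))**2 = (((1/3)*(-1) - 1*57) - 9)**2 = ((-1/3 - 57) - 9)**2 = (-172/3 - 9)**2 = (-199/3)**2 = 39601/9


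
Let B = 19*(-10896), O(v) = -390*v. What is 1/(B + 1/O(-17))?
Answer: -6630/1372569119 ≈ -4.8304e-6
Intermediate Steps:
B = -207024
1/(B + 1/O(-17)) = 1/(-207024 + 1/(-390*(-17))) = 1/(-207024 + 1/6630) = 1/(-1372569119/6630) = -6630/1372569119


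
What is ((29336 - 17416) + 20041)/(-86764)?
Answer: -31961/86764 ≈ -0.36837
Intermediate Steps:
((29336 - 17416) + 20041)/(-86764) = (11920 + 20041)*(-1/86764) = 31961*(-1/86764) = -31961/86764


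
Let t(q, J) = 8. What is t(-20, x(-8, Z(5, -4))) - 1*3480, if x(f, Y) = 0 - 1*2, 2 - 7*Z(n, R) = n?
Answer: -3472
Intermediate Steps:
Z(n, R) = 2/7 - n/7
x(f, Y) = -2 (x(f, Y) = 0 - 2 = -2)
t(-20, x(-8, Z(5, -4))) - 1*3480 = 8 - 1*3480 = 8 - 3480 = -3472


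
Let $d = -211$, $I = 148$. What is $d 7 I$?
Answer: $-218596$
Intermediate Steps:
$d 7 I = \left(-211\right) 7 \cdot 148 = \left(-1477\right) 148 = -218596$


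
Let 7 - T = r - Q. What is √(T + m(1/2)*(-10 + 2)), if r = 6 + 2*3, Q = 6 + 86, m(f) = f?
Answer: √83 ≈ 9.1104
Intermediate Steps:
Q = 92
r = 12 (r = 6 + 6 = 12)
T = 87 (T = 7 - (12 - 1*92) = 7 - (12 - 92) = 7 - 1*(-80) = 7 + 80 = 87)
√(T + m(1/2)*(-10 + 2)) = √(87 + (-10 + 2)/2) = √(87 + (½)*(-8)) = √(87 - 4) = √83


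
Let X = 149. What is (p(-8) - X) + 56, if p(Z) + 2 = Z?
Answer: -103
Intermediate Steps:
p(Z) = -2 + Z
(p(-8) - X) + 56 = ((-2 - 8) - 1*149) + 56 = (-10 - 149) + 56 = -159 + 56 = -103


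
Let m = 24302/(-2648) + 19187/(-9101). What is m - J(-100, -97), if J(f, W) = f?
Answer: 1068982561/12049724 ≈ 88.714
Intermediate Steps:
m = -135989839/12049724 (m = 24302*(-1/2648) + 19187*(-1/9101) = -12151/1324 - 19187/9101 = -135989839/12049724 ≈ -11.286)
m - J(-100, -97) = -135989839/12049724 - 1*(-100) = -135989839/12049724 + 100 = 1068982561/12049724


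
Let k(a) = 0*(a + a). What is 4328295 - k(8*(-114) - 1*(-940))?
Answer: 4328295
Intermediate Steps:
k(a) = 0 (k(a) = 0*(2*a) = 0)
4328295 - k(8*(-114) - 1*(-940)) = 4328295 - 1*0 = 4328295 + 0 = 4328295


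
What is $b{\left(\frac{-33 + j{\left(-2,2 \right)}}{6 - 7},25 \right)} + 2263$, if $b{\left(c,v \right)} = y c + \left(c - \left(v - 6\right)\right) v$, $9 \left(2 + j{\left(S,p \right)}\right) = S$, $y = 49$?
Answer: $\frac{39550}{9} \approx 4394.4$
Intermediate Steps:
$j{\left(S,p \right)} = -2 + \frac{S}{9}$
$b{\left(c,v \right)} = 49 c + v \left(6 + c - v\right)$ ($b{\left(c,v \right)} = 49 c + \left(c - \left(v - 6\right)\right) v = 49 c + \left(c - \left(-6 + v\right)\right) v = 49 c + \left(6 + c - v\right) v = 49 c + v \left(6 + c - v\right)$)
$b{\left(\frac{-33 + j{\left(-2,2 \right)}}{6 - 7},25 \right)} + 2263 = \left(- 25^{2} + 6 \cdot 25 + 49 \frac{-33 + \left(-2 + \frac{1}{9} \left(-2\right)\right)}{6 - 7} + \frac{-33 + \left(-2 + \frac{1}{9} \left(-2\right)\right)}{6 - 7} \cdot 25\right) + 2263 = \left(\left(-1\right) 625 + 150 + 49 \frac{-33 - \frac{20}{9}}{-1} + \frac{-33 - \frac{20}{9}}{-1} \cdot 25\right) + 2263 = \left(-625 + 150 + 49 \left(-33 - \frac{20}{9}\right) \left(-1\right) + \left(-33 - \frac{20}{9}\right) \left(-1\right) 25\right) + 2263 = \left(-625 + 150 + 49 \left(\left(- \frac{317}{9}\right) \left(-1\right)\right) + \left(- \frac{317}{9}\right) \left(-1\right) 25\right) + 2263 = \left(-625 + 150 + 49 \cdot \frac{317}{9} + \frac{317}{9} \cdot 25\right) + 2263 = \left(-625 + 150 + \frac{15533}{9} + \frac{7925}{9}\right) + 2263 = \frac{19183}{9} + 2263 = \frac{39550}{9}$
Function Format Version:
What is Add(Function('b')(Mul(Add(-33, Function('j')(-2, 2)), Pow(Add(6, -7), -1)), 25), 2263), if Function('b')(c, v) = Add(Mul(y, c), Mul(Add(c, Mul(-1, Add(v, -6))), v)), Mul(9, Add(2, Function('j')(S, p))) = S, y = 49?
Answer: Rational(39550, 9) ≈ 4394.4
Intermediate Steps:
Function('j')(S, p) = Add(-2, Mul(Rational(1, 9), S))
Function('b')(c, v) = Add(Mul(49, c), Mul(v, Add(6, c, Mul(-1, v)))) (Function('b')(c, v) = Add(Mul(49, c), Mul(Add(c, Mul(-1, Add(v, -6))), v)) = Add(Mul(49, c), Mul(Add(c, Mul(-1, Add(-6, v))), v)) = Add(Mul(49, c), Mul(Add(c, Add(6, Mul(-1, v))), v)) = Add(Mul(49, c), Mul(Add(6, c, Mul(-1, v)), v)) = Add(Mul(49, c), Mul(v, Add(6, c, Mul(-1, v)))))
Add(Function('b')(Mul(Add(-33, Function('j')(-2, 2)), Pow(Add(6, -7), -1)), 25), 2263) = Add(Add(Mul(-1, Pow(25, 2)), Mul(6, 25), Mul(49, Mul(Add(-33, Add(-2, Mul(Rational(1, 9), -2))), Pow(Add(6, -7), -1))), Mul(Mul(Add(-33, Add(-2, Mul(Rational(1, 9), -2))), Pow(Add(6, -7), -1)), 25)), 2263) = Add(Add(Mul(-1, 625), 150, Mul(49, Mul(Add(-33, Add(-2, Rational(-2, 9))), Pow(-1, -1))), Mul(Mul(Add(-33, Add(-2, Rational(-2, 9))), Pow(-1, -1)), 25)), 2263) = Add(Add(-625, 150, Mul(49, Mul(Add(-33, Rational(-20, 9)), -1)), Mul(Mul(Add(-33, Rational(-20, 9)), -1), 25)), 2263) = Add(Add(-625, 150, Mul(49, Mul(Rational(-317, 9), -1)), Mul(Mul(Rational(-317, 9), -1), 25)), 2263) = Add(Add(-625, 150, Mul(49, Rational(317, 9)), Mul(Rational(317, 9), 25)), 2263) = Add(Add(-625, 150, Rational(15533, 9), Rational(7925, 9)), 2263) = Add(Rational(19183, 9), 2263) = Rational(39550, 9)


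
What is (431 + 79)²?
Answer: 260100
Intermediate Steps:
(431 + 79)² = 510² = 260100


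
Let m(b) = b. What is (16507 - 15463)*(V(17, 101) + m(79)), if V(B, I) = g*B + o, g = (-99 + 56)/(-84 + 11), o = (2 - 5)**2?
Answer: 7469820/73 ≈ 1.0233e+5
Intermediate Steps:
o = 9 (o = (-3)**2 = 9)
g = 43/73 (g = -43/(-73) = -43*(-1/73) = 43/73 ≈ 0.58904)
V(B, I) = 9 + 43*B/73 (V(B, I) = 43*B/73 + 9 = 9 + 43*B/73)
(16507 - 15463)*(V(17, 101) + m(79)) = (16507 - 15463)*((9 + (43/73)*17) + 79) = 1044*((9 + 731/73) + 79) = 1044*(1388/73 + 79) = 1044*(7155/73) = 7469820/73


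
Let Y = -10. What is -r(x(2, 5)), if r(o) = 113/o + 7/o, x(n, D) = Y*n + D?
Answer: 8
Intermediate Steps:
x(n, D) = D - 10*n (x(n, D) = -10*n + D = D - 10*n)
r(o) = 120/o
-r(x(2, 5)) = -120/(5 - 10*2) = -120/(5 - 20) = -120/(-15) = -120*(-1)/15 = -1*(-8) = 8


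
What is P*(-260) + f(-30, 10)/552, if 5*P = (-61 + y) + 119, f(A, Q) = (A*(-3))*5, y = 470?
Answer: -2525877/92 ≈ -27455.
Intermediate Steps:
f(A, Q) = -15*A (f(A, Q) = -3*A*5 = -15*A)
P = 528/5 (P = ((-61 + 470) + 119)/5 = (409 + 119)/5 = (1/5)*528 = 528/5 ≈ 105.60)
P*(-260) + f(-30, 10)/552 = (528/5)*(-260) - 15*(-30)/552 = -27456 + 450*(1/552) = -27456 + 75/92 = -2525877/92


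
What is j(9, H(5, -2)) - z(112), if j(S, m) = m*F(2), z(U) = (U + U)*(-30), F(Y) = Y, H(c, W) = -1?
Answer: 6718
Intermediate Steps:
z(U) = -60*U (z(U) = (2*U)*(-30) = -60*U)
j(S, m) = 2*m (j(S, m) = m*2 = 2*m)
j(9, H(5, -2)) - z(112) = 2*(-1) - (-60)*112 = -2 - 1*(-6720) = -2 + 6720 = 6718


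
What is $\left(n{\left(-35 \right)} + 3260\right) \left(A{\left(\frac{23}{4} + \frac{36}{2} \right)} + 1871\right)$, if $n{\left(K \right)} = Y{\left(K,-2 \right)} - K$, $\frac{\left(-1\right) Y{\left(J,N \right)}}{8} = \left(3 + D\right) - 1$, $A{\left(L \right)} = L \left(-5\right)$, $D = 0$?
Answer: $\frac{22982511}{4} \approx 5.7456 \cdot 10^{6}$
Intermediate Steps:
$A{\left(L \right)} = - 5 L$
$Y{\left(J,N \right)} = -16$ ($Y{\left(J,N \right)} = - 8 \left(\left(3 + 0\right) - 1\right) = - 8 \left(3 - 1\right) = \left(-8\right) 2 = -16$)
$n{\left(K \right)} = -16 - K$
$\left(n{\left(-35 \right)} + 3260\right) \left(A{\left(\frac{23}{4} + \frac{36}{2} \right)} + 1871\right) = \left(\left(-16 - -35\right) + 3260\right) \left(- 5 \left(\frac{23}{4} + \frac{36}{2}\right) + 1871\right) = \left(\left(-16 + 35\right) + 3260\right) \left(- 5 \left(23 \cdot \frac{1}{4} + 36 \cdot \frac{1}{2}\right) + 1871\right) = \left(19 + 3260\right) \left(- 5 \left(\frac{23}{4} + 18\right) + 1871\right) = 3279 \left(\left(-5\right) \frac{95}{4} + 1871\right) = 3279 \left(- \frac{475}{4} + 1871\right) = 3279 \cdot \frac{7009}{4} = \frac{22982511}{4}$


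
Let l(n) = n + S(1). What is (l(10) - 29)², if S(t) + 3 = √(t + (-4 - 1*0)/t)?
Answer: (22 - I*√3)² ≈ 481.0 - 76.21*I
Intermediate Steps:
S(t) = -3 + √(t - 4/t) (S(t) = -3 + √(t + (-4 - 1*0)/t) = -3 + √(t + (-4 + 0)/t) = -3 + √(t - 4/t))
l(n) = -3 + n + I*√3 (l(n) = n + (-3 + √(1 - 4/1)) = n + (-3 + √(1 - 4*1)) = n + (-3 + √(1 - 4)) = n + (-3 + √(-3)) = n + (-3 + I*√3) = -3 + n + I*√3)
(l(10) - 29)² = ((-3 + 10 + I*√3) - 29)² = ((7 + I*√3) - 29)² = (-22 + I*√3)²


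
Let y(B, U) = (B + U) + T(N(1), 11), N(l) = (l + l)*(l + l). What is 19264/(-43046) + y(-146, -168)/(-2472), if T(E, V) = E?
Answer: -8569087/26602428 ≈ -0.32212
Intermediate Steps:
N(l) = 4*l² (N(l) = (2*l)*(2*l) = 4*l²)
y(B, U) = 4 + B + U (y(B, U) = (B + U) + 4*1² = (B + U) + 4*1 = (B + U) + 4 = 4 + B + U)
19264/(-43046) + y(-146, -168)/(-2472) = 19264/(-43046) + (4 - 146 - 168)/(-2472) = 19264*(-1/43046) - 310*(-1/2472) = -9632/21523 + 155/1236 = -8569087/26602428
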